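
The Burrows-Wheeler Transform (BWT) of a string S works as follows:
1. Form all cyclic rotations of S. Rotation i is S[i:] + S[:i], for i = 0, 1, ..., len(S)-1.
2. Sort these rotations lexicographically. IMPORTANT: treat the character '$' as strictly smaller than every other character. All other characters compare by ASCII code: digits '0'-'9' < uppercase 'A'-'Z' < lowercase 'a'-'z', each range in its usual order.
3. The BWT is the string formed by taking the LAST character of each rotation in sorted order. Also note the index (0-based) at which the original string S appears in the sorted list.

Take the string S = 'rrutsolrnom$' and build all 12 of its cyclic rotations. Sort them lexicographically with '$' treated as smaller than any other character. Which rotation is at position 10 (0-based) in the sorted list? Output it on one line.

Answer: tsolrnom$rru

Derivation:
All 12 rotations (rotation i = S[i:]+S[:i]):
  rot[0] = rrutsolrnom$
  rot[1] = rutsolrnom$r
  rot[2] = utsolrnom$rr
  rot[3] = tsolrnom$rru
  rot[4] = solrnom$rrut
  rot[5] = olrnom$rruts
  rot[6] = lrnom$rrutso
  rot[7] = rnom$rrutsol
  rot[8] = nom$rrutsolr
  rot[9] = om$rrutsolrn
  rot[10] = m$rrutsolrno
  rot[11] = $rrutsolrnom
Sorted (with $ < everything):
  sorted[0] = $rrutsolrnom
  sorted[1] = lrnom$rrutso
  sorted[2] = m$rrutsolrno
  sorted[3] = nom$rrutsolr
  sorted[4] = olrnom$rruts
  sorted[5] = om$rrutsolrn
  sorted[6] = rnom$rrutsol
  sorted[7] = rrutsolrnom$
  sorted[8] = rutsolrnom$r
  sorted[9] = solrnom$rrut
  sorted[10] = tsolrnom$rru
  sorted[11] = utsolrnom$rr
sorted[10] = tsolrnom$rru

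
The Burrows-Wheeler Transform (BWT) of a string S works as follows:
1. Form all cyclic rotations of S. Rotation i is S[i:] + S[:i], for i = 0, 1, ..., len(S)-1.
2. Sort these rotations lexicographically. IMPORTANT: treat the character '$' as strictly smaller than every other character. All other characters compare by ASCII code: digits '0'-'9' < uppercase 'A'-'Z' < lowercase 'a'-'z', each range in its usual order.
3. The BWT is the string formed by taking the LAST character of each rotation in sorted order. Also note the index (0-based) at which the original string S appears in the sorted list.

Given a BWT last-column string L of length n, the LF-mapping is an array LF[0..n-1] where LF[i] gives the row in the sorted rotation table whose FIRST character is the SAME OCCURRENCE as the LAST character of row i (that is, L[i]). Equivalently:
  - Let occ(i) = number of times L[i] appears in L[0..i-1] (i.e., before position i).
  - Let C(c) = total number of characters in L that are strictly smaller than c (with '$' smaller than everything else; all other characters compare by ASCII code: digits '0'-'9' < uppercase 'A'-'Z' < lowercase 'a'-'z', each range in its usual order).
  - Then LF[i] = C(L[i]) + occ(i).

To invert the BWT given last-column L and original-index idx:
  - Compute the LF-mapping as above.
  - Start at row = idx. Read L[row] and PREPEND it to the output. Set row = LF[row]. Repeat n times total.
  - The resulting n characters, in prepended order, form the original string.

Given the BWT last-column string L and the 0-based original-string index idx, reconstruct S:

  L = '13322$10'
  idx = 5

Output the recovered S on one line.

LF mapping: 2 6 7 4 5 0 3 1
Walk LF starting at row 5, prepending L[row]:
  step 1: row=5, L[5]='$', prepend. Next row=LF[5]=0
  step 2: row=0, L[0]='1', prepend. Next row=LF[0]=2
  step 3: row=2, L[2]='3', prepend. Next row=LF[2]=7
  step 4: row=7, L[7]='0', prepend. Next row=LF[7]=1
  step 5: row=1, L[1]='3', prepend. Next row=LF[1]=6
  step 6: row=6, L[6]='1', prepend. Next row=LF[6]=3
  step 7: row=3, L[3]='2', prepend. Next row=LF[3]=4
  step 8: row=4, L[4]='2', prepend. Next row=LF[4]=5
Reversed output: 2213031$

Answer: 2213031$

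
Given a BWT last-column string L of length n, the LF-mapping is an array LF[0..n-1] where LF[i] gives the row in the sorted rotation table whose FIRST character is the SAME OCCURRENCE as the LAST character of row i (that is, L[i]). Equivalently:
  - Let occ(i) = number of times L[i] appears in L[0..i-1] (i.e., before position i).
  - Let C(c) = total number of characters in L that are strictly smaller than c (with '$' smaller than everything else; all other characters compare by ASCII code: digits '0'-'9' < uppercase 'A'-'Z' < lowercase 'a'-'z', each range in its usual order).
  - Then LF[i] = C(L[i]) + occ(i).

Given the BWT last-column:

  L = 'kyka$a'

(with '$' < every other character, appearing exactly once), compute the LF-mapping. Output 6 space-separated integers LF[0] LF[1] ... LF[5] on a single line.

Char counts: '$':1, 'a':2, 'k':2, 'y':1
C (first-col start): C('$')=0, C('a')=1, C('k')=3, C('y')=5
L[0]='k': occ=0, LF[0]=C('k')+0=3+0=3
L[1]='y': occ=0, LF[1]=C('y')+0=5+0=5
L[2]='k': occ=1, LF[2]=C('k')+1=3+1=4
L[3]='a': occ=0, LF[3]=C('a')+0=1+0=1
L[4]='$': occ=0, LF[4]=C('$')+0=0+0=0
L[5]='a': occ=1, LF[5]=C('a')+1=1+1=2

Answer: 3 5 4 1 0 2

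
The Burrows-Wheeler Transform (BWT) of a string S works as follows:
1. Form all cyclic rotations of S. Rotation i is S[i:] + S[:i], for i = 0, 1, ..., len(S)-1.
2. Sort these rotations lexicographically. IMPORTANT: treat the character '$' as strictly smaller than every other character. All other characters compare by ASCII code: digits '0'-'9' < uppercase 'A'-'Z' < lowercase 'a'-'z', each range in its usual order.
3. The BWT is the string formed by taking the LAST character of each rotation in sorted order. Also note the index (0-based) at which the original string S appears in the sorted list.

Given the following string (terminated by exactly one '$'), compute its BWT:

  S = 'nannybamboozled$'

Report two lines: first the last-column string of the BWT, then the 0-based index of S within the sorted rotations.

Answer: dbnymelza$anbono
9

Derivation:
All 16 rotations (rotation i = S[i:]+S[:i]):
  rot[0] = nannybamboozled$
  rot[1] = annybamboozled$n
  rot[2] = nnybamboozled$na
  rot[3] = nybamboozled$nan
  rot[4] = ybamboozled$nann
  rot[5] = bamboozled$nanny
  rot[6] = amboozled$nannyb
  rot[7] = mboozled$nannyba
  rot[8] = boozled$nannybam
  rot[9] = oozled$nannybamb
  rot[10] = ozled$nannybambo
  rot[11] = zled$nannybamboo
  rot[12] = led$nannybambooz
  rot[13] = ed$nannybamboozl
  rot[14] = d$nannybamboozle
  rot[15] = $nannybamboozled
Sorted (with $ < everything):
  sorted[0] = $nannybamboozled  (last char: 'd')
  sorted[1] = amboozled$nannyb  (last char: 'b')
  sorted[2] = annybamboozled$n  (last char: 'n')
  sorted[3] = bamboozled$nanny  (last char: 'y')
  sorted[4] = boozled$nannybam  (last char: 'm')
  sorted[5] = d$nannybamboozle  (last char: 'e')
  sorted[6] = ed$nannybamboozl  (last char: 'l')
  sorted[7] = led$nannybambooz  (last char: 'z')
  sorted[8] = mboozled$nannyba  (last char: 'a')
  sorted[9] = nannybamboozled$  (last char: '$')
  sorted[10] = nnybamboozled$na  (last char: 'a')
  sorted[11] = nybamboozled$nan  (last char: 'n')
  sorted[12] = oozled$nannybamb  (last char: 'b')
  sorted[13] = ozled$nannybambo  (last char: 'o')
  sorted[14] = ybamboozled$nann  (last char: 'n')
  sorted[15] = zled$nannybamboo  (last char: 'o')
Last column: dbnymelza$anbono
Original string S is at sorted index 9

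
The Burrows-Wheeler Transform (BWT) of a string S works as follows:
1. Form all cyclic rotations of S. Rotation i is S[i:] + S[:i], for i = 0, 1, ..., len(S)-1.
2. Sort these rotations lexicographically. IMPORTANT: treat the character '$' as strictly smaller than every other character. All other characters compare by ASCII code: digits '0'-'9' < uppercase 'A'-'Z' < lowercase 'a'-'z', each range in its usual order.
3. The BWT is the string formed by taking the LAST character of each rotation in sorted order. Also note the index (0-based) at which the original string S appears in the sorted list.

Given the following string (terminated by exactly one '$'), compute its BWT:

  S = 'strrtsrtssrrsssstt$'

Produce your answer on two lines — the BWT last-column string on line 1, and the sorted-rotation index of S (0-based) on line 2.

All 19 rotations (rotation i = S[i:]+S[:i]):
  rot[0] = strrtsrtssrrsssstt$
  rot[1] = trrtsrtssrrsssstt$s
  rot[2] = rrtsrtssrrsssstt$st
  rot[3] = rtsrtssrrsssstt$str
  rot[4] = tsrtssrrsssstt$strr
  rot[5] = srtssrrsssstt$strrt
  rot[6] = rtssrrsssstt$strrts
  rot[7] = tssrrsssstt$strrtsr
  rot[8] = ssrrsssstt$strrtsrt
  rot[9] = srrsssstt$strrtsrts
  rot[10] = rrsssstt$strrtsrtss
  rot[11] = rsssstt$strrtsrtssr
  rot[12] = sssstt$strrtsrtssrr
  rot[13] = ssstt$strrtsrtssrrs
  rot[14] = sstt$strrtsrtssrrss
  rot[15] = stt$strrtsrtssrrsss
  rot[16] = tt$strrtsrtssrrssss
  rot[17] = t$strrtsrtssrrsssst
  rot[18] = $strrtsrtssrrsssstt
Sorted (with $ < everything):
  sorted[0] = $strrtsrtssrrsssstt  (last char: 't')
  sorted[1] = rrsssstt$strrtsrtss  (last char: 's')
  sorted[2] = rrtsrtssrrsssstt$st  (last char: 't')
  sorted[3] = rsssstt$strrtsrtssr  (last char: 'r')
  sorted[4] = rtsrtssrrsssstt$str  (last char: 'r')
  sorted[5] = rtssrrsssstt$strrts  (last char: 's')
  sorted[6] = srrsssstt$strrtsrts  (last char: 's')
  sorted[7] = srtssrrsssstt$strrt  (last char: 't')
  sorted[8] = ssrrsssstt$strrtsrt  (last char: 't')
  sorted[9] = sssstt$strrtsrtssrr  (last char: 'r')
  sorted[10] = ssstt$strrtsrtssrrs  (last char: 's')
  sorted[11] = sstt$strrtsrtssrrss  (last char: 's')
  sorted[12] = strrtsrtssrrsssstt$  (last char: '$')
  sorted[13] = stt$strrtsrtssrrsss  (last char: 's')
  sorted[14] = t$strrtsrtssrrsssst  (last char: 't')
  sorted[15] = trrtsrtssrrsssstt$s  (last char: 's')
  sorted[16] = tsrtssrrsssstt$strr  (last char: 'r')
  sorted[17] = tssrrsssstt$strrtsr  (last char: 'r')
  sorted[18] = tt$strrtsrtssrrssss  (last char: 's')
Last column: tstrrssttrss$stsrrs
Original string S is at sorted index 12

Answer: tstrrssttrss$stsrrs
12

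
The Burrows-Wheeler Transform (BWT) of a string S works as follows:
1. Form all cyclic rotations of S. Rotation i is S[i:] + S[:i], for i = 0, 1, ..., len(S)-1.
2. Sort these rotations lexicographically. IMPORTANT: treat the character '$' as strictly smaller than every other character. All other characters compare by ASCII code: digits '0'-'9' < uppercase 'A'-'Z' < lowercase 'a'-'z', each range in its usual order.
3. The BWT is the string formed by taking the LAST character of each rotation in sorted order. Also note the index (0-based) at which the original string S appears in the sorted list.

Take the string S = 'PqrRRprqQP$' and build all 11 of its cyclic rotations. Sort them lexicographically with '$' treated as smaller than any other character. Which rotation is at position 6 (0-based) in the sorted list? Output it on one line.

All 11 rotations (rotation i = S[i:]+S[:i]):
  rot[0] = PqrRRprqQP$
  rot[1] = qrRRprqQP$P
  rot[2] = rRRprqQP$Pq
  rot[3] = RRprqQP$Pqr
  rot[4] = RprqQP$PqrR
  rot[5] = prqQP$PqrRR
  rot[6] = rqQP$PqrRRp
  rot[7] = qQP$PqrRRpr
  rot[8] = QP$PqrRRprq
  rot[9] = P$PqrRRprqQ
  rot[10] = $PqrRRprqQP
Sorted (with $ < everything):
  sorted[0] = $PqrRRprqQP
  sorted[1] = P$PqrRRprqQ
  sorted[2] = PqrRRprqQP$
  sorted[3] = QP$PqrRRprq
  sorted[4] = RRprqQP$Pqr
  sorted[5] = RprqQP$PqrR
  sorted[6] = prqQP$PqrRR
  sorted[7] = qQP$PqrRRpr
  sorted[8] = qrRRprqQP$P
  sorted[9] = rRRprqQP$Pq
  sorted[10] = rqQP$PqrRRp
sorted[6] = prqQP$PqrRR

Answer: prqQP$PqrRR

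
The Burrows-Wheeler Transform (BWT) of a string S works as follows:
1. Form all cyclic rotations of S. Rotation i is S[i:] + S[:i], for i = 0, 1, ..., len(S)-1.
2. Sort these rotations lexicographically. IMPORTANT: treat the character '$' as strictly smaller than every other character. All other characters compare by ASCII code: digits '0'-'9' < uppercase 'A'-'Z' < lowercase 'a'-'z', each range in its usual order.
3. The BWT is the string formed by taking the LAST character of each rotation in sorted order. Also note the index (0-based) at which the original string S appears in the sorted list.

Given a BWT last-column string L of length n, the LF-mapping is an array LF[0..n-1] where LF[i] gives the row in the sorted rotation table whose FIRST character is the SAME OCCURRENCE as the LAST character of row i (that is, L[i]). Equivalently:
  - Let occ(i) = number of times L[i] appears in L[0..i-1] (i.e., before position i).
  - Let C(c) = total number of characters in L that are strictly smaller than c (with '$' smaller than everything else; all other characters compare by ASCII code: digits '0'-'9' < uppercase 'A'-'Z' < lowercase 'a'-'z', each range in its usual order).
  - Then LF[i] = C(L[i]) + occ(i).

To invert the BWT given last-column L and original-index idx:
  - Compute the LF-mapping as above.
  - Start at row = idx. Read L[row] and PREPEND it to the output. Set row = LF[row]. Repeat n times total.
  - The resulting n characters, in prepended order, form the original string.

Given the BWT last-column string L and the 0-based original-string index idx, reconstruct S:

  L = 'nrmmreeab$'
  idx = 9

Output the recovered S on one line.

LF mapping: 7 8 5 6 9 3 4 1 2 0
Walk LF starting at row 9, prepending L[row]:
  step 1: row=9, L[9]='$', prepend. Next row=LF[9]=0
  step 2: row=0, L[0]='n', prepend. Next row=LF[0]=7
  step 3: row=7, L[7]='a', prepend. Next row=LF[7]=1
  step 4: row=1, L[1]='r', prepend. Next row=LF[1]=8
  step 5: row=8, L[8]='b', prepend. Next row=LF[8]=2
  step 6: row=2, L[2]='m', prepend. Next row=LF[2]=5
  step 7: row=5, L[5]='e', prepend. Next row=LF[5]=3
  step 8: row=3, L[3]='m', prepend. Next row=LF[3]=6
  step 9: row=6, L[6]='e', prepend. Next row=LF[6]=4
  step 10: row=4, L[4]='r', prepend. Next row=LF[4]=9
Reversed output: remembran$

Answer: remembran$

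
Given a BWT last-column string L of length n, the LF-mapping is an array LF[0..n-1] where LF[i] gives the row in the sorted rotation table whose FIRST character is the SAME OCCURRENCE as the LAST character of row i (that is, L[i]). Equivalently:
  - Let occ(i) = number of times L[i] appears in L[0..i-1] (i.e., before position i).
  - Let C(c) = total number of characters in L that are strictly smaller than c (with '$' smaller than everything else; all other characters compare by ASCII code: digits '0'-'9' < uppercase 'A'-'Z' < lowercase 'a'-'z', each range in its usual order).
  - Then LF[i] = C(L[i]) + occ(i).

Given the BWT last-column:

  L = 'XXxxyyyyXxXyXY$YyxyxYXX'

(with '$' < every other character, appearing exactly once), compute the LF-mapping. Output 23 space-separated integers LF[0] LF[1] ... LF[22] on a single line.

Answer: 1 2 11 12 16 17 18 19 3 13 4 20 5 8 0 9 21 14 22 15 10 6 7

Derivation:
Char counts: '$':1, 'X':7, 'Y':3, 'x':5, 'y':7
C (first-col start): C('$')=0, C('X')=1, C('Y')=8, C('x')=11, C('y')=16
L[0]='X': occ=0, LF[0]=C('X')+0=1+0=1
L[1]='X': occ=1, LF[1]=C('X')+1=1+1=2
L[2]='x': occ=0, LF[2]=C('x')+0=11+0=11
L[3]='x': occ=1, LF[3]=C('x')+1=11+1=12
L[4]='y': occ=0, LF[4]=C('y')+0=16+0=16
L[5]='y': occ=1, LF[5]=C('y')+1=16+1=17
L[6]='y': occ=2, LF[6]=C('y')+2=16+2=18
L[7]='y': occ=3, LF[7]=C('y')+3=16+3=19
L[8]='X': occ=2, LF[8]=C('X')+2=1+2=3
L[9]='x': occ=2, LF[9]=C('x')+2=11+2=13
L[10]='X': occ=3, LF[10]=C('X')+3=1+3=4
L[11]='y': occ=4, LF[11]=C('y')+4=16+4=20
L[12]='X': occ=4, LF[12]=C('X')+4=1+4=5
L[13]='Y': occ=0, LF[13]=C('Y')+0=8+0=8
L[14]='$': occ=0, LF[14]=C('$')+0=0+0=0
L[15]='Y': occ=1, LF[15]=C('Y')+1=8+1=9
L[16]='y': occ=5, LF[16]=C('y')+5=16+5=21
L[17]='x': occ=3, LF[17]=C('x')+3=11+3=14
L[18]='y': occ=6, LF[18]=C('y')+6=16+6=22
L[19]='x': occ=4, LF[19]=C('x')+4=11+4=15
L[20]='Y': occ=2, LF[20]=C('Y')+2=8+2=10
L[21]='X': occ=5, LF[21]=C('X')+5=1+5=6
L[22]='X': occ=6, LF[22]=C('X')+6=1+6=7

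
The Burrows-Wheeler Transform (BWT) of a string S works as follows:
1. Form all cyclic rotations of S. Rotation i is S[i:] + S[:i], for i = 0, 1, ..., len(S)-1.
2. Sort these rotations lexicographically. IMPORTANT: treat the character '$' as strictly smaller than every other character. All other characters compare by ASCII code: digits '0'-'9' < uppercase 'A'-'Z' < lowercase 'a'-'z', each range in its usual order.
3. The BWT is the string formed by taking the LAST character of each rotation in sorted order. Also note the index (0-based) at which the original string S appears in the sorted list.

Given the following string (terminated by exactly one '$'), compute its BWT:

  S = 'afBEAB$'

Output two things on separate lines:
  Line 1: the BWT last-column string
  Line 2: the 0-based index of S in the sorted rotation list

All 7 rotations (rotation i = S[i:]+S[:i]):
  rot[0] = afBEAB$
  rot[1] = fBEAB$a
  rot[2] = BEAB$af
  rot[3] = EAB$afB
  rot[4] = AB$afBE
  rot[5] = B$afBEA
  rot[6] = $afBEAB
Sorted (with $ < everything):
  sorted[0] = $afBEAB  (last char: 'B')
  sorted[1] = AB$afBE  (last char: 'E')
  sorted[2] = B$afBEA  (last char: 'A')
  sorted[3] = BEAB$af  (last char: 'f')
  sorted[4] = EAB$afB  (last char: 'B')
  sorted[5] = afBEAB$  (last char: '$')
  sorted[6] = fBEAB$a  (last char: 'a')
Last column: BEAfB$a
Original string S is at sorted index 5

Answer: BEAfB$a
5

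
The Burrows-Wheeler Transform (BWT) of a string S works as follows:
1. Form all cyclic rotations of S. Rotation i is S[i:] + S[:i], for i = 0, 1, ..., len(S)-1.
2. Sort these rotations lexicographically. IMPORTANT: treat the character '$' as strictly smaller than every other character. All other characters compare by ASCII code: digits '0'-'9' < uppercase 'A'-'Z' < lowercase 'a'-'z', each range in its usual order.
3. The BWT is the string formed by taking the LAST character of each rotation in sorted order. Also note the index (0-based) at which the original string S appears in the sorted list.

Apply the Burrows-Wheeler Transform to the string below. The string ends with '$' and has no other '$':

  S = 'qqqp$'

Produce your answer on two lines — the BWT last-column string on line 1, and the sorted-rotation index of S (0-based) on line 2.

Answer: pqqq$
4

Derivation:
All 5 rotations (rotation i = S[i:]+S[:i]):
  rot[0] = qqqp$
  rot[1] = qqp$q
  rot[2] = qp$qq
  rot[3] = p$qqq
  rot[4] = $qqqp
Sorted (with $ < everything):
  sorted[0] = $qqqp  (last char: 'p')
  sorted[1] = p$qqq  (last char: 'q')
  sorted[2] = qp$qq  (last char: 'q')
  sorted[3] = qqp$q  (last char: 'q')
  sorted[4] = qqqp$  (last char: '$')
Last column: pqqq$
Original string S is at sorted index 4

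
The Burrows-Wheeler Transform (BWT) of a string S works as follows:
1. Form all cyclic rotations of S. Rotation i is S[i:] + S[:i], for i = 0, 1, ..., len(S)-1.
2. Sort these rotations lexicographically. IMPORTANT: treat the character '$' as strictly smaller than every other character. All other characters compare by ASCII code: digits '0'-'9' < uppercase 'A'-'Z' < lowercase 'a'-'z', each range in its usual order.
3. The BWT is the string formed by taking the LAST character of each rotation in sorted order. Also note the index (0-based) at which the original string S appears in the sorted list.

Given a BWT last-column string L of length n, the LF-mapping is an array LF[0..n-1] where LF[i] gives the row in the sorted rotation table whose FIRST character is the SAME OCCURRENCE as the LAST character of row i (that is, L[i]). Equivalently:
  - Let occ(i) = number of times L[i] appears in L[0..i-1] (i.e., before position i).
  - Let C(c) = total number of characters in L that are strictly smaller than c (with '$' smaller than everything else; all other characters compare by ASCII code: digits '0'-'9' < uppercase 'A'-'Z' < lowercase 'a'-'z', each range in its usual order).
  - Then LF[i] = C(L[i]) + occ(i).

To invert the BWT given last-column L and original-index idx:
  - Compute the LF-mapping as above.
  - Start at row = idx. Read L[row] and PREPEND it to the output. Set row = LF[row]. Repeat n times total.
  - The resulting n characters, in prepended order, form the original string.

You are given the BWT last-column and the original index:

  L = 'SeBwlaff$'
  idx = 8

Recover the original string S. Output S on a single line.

LF mapping: 2 4 1 8 7 3 5 6 0
Walk LF starting at row 8, prepending L[row]:
  step 1: row=8, L[8]='$', prepend. Next row=LF[8]=0
  step 2: row=0, L[0]='S', prepend. Next row=LF[0]=2
  step 3: row=2, L[2]='B', prepend. Next row=LF[2]=1
  step 4: row=1, L[1]='e', prepend. Next row=LF[1]=4
  step 5: row=4, L[4]='l', prepend. Next row=LF[4]=7
  step 6: row=7, L[7]='f', prepend. Next row=LF[7]=6
  step 7: row=6, L[6]='f', prepend. Next row=LF[6]=5
  step 8: row=5, L[5]='a', prepend. Next row=LF[5]=3
  step 9: row=3, L[3]='w', prepend. Next row=LF[3]=8
Reversed output: waffleBS$

Answer: waffleBS$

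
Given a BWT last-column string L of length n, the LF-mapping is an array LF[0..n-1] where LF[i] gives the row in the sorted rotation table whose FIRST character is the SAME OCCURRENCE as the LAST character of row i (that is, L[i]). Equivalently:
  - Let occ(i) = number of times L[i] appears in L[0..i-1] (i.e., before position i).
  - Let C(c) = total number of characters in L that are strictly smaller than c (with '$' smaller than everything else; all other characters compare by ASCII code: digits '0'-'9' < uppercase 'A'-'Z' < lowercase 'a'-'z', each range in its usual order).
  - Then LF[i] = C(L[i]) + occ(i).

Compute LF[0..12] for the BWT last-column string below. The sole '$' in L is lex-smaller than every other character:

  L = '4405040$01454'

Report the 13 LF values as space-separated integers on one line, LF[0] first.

Answer: 6 7 1 11 2 8 3 0 4 5 9 12 10

Derivation:
Char counts: '$':1, '0':4, '1':1, '4':5, '5':2
C (first-col start): C('$')=0, C('0')=1, C('1')=5, C('4')=6, C('5')=11
L[0]='4': occ=0, LF[0]=C('4')+0=6+0=6
L[1]='4': occ=1, LF[1]=C('4')+1=6+1=7
L[2]='0': occ=0, LF[2]=C('0')+0=1+0=1
L[3]='5': occ=0, LF[3]=C('5')+0=11+0=11
L[4]='0': occ=1, LF[4]=C('0')+1=1+1=2
L[5]='4': occ=2, LF[5]=C('4')+2=6+2=8
L[6]='0': occ=2, LF[6]=C('0')+2=1+2=3
L[7]='$': occ=0, LF[7]=C('$')+0=0+0=0
L[8]='0': occ=3, LF[8]=C('0')+3=1+3=4
L[9]='1': occ=0, LF[9]=C('1')+0=5+0=5
L[10]='4': occ=3, LF[10]=C('4')+3=6+3=9
L[11]='5': occ=1, LF[11]=C('5')+1=11+1=12
L[12]='4': occ=4, LF[12]=C('4')+4=6+4=10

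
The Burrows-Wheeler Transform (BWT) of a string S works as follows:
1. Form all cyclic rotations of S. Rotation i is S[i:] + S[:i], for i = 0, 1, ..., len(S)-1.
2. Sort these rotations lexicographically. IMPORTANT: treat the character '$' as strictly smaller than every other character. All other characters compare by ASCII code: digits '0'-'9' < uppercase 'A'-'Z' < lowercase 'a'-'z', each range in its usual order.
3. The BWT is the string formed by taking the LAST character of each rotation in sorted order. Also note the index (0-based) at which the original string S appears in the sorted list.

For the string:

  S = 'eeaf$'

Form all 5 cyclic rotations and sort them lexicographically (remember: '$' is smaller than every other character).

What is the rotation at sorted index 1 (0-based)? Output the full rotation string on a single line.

Answer: af$ee

Derivation:
All 5 rotations (rotation i = S[i:]+S[:i]):
  rot[0] = eeaf$
  rot[1] = eaf$e
  rot[2] = af$ee
  rot[3] = f$eea
  rot[4] = $eeaf
Sorted (with $ < everything):
  sorted[0] = $eeaf
  sorted[1] = af$ee
  sorted[2] = eaf$e
  sorted[3] = eeaf$
  sorted[4] = f$eea
sorted[1] = af$ee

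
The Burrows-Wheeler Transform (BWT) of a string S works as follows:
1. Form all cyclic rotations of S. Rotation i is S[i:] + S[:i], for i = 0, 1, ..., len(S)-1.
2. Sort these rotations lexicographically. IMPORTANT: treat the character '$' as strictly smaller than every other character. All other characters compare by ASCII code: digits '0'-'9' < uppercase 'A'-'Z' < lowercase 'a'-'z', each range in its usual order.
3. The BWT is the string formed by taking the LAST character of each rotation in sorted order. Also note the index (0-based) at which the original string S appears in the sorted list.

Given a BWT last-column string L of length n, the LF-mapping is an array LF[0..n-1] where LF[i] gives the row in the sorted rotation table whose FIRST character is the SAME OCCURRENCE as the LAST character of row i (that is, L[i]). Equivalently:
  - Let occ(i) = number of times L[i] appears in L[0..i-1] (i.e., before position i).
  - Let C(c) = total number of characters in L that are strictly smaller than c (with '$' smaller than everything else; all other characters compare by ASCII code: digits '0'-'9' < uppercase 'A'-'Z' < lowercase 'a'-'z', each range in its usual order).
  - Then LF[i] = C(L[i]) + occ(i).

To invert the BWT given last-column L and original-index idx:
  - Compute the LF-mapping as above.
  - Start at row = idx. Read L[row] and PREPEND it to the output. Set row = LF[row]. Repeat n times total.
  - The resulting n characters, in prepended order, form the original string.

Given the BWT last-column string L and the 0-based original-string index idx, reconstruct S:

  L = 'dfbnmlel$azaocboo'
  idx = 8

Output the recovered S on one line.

LF mapping: 6 8 3 12 11 9 7 10 0 1 16 2 13 5 4 14 15
Walk LF starting at row 8, prepending L[row]:
  step 1: row=8, L[8]='$', prepend. Next row=LF[8]=0
  step 2: row=0, L[0]='d', prepend. Next row=LF[0]=6
  step 3: row=6, L[6]='e', prepend. Next row=LF[6]=7
  step 4: row=7, L[7]='l', prepend. Next row=LF[7]=10
  step 5: row=10, L[10]='z', prepend. Next row=LF[10]=16
  step 6: row=16, L[16]='o', prepend. Next row=LF[16]=15
  step 7: row=15, L[15]='o', prepend. Next row=LF[15]=14
  step 8: row=14, L[14]='b', prepend. Next row=LF[14]=4
  step 9: row=4, L[4]='m', prepend. Next row=LF[4]=11
  step 10: row=11, L[11]='a', prepend. Next row=LF[11]=2
  step 11: row=2, L[2]='b', prepend. Next row=LF[2]=3
  step 12: row=3, L[3]='n', prepend. Next row=LF[3]=12
  step 13: row=12, L[12]='o', prepend. Next row=LF[12]=13
  step 14: row=13, L[13]='c', prepend. Next row=LF[13]=5
  step 15: row=5, L[5]='l', prepend. Next row=LF[5]=9
  step 16: row=9, L[9]='a', prepend. Next row=LF[9]=1
  step 17: row=1, L[1]='f', prepend. Next row=LF[1]=8
Reversed output: falconbamboozled$

Answer: falconbamboozled$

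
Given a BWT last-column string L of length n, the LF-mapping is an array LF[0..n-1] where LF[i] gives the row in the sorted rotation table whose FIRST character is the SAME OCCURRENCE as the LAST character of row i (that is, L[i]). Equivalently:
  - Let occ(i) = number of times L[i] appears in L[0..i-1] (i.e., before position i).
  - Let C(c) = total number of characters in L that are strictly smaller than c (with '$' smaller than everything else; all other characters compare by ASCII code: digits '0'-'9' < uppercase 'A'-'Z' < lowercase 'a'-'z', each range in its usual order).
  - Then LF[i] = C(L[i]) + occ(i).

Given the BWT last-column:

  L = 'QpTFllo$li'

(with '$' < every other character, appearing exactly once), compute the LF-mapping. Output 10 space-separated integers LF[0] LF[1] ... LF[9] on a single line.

Answer: 2 9 3 1 5 6 8 0 7 4

Derivation:
Char counts: '$':1, 'F':1, 'Q':1, 'T':1, 'i':1, 'l':3, 'o':1, 'p':1
C (first-col start): C('$')=0, C('F')=1, C('Q')=2, C('T')=3, C('i')=4, C('l')=5, C('o')=8, C('p')=9
L[0]='Q': occ=0, LF[0]=C('Q')+0=2+0=2
L[1]='p': occ=0, LF[1]=C('p')+0=9+0=9
L[2]='T': occ=0, LF[2]=C('T')+0=3+0=3
L[3]='F': occ=0, LF[3]=C('F')+0=1+0=1
L[4]='l': occ=0, LF[4]=C('l')+0=5+0=5
L[5]='l': occ=1, LF[5]=C('l')+1=5+1=6
L[6]='o': occ=0, LF[6]=C('o')+0=8+0=8
L[7]='$': occ=0, LF[7]=C('$')+0=0+0=0
L[8]='l': occ=2, LF[8]=C('l')+2=5+2=7
L[9]='i': occ=0, LF[9]=C('i')+0=4+0=4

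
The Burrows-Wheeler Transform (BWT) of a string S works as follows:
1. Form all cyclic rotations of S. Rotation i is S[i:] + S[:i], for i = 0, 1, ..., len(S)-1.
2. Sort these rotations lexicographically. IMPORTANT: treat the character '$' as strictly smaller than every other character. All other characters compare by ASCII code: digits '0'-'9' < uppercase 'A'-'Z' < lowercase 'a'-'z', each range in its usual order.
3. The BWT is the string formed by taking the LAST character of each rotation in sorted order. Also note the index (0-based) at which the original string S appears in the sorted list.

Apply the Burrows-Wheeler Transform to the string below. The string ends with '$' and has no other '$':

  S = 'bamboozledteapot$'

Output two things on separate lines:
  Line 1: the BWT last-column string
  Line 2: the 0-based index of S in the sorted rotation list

Answer: tbe$metlzabpoaodo
3

Derivation:
All 17 rotations (rotation i = S[i:]+S[:i]):
  rot[0] = bamboozledteapot$
  rot[1] = amboozledteapot$b
  rot[2] = mboozledteapot$ba
  rot[3] = boozledteapot$bam
  rot[4] = oozledteapot$bamb
  rot[5] = ozledteapot$bambo
  rot[6] = zledteapot$bamboo
  rot[7] = ledteapot$bambooz
  rot[8] = edteapot$bamboozl
  rot[9] = dteapot$bamboozle
  rot[10] = teapot$bamboozled
  rot[11] = eapot$bamboozledt
  rot[12] = apot$bamboozledte
  rot[13] = pot$bamboozledtea
  rot[14] = ot$bamboozledteap
  rot[15] = t$bamboozledteapo
  rot[16] = $bamboozledteapot
Sorted (with $ < everything):
  sorted[0] = $bamboozledteapot  (last char: 't')
  sorted[1] = amboozledteapot$b  (last char: 'b')
  sorted[2] = apot$bamboozledte  (last char: 'e')
  sorted[3] = bamboozledteapot$  (last char: '$')
  sorted[4] = boozledteapot$bam  (last char: 'm')
  sorted[5] = dteapot$bamboozle  (last char: 'e')
  sorted[6] = eapot$bamboozledt  (last char: 't')
  sorted[7] = edteapot$bamboozl  (last char: 'l')
  sorted[8] = ledteapot$bambooz  (last char: 'z')
  sorted[9] = mboozledteapot$ba  (last char: 'a')
  sorted[10] = oozledteapot$bamb  (last char: 'b')
  sorted[11] = ot$bamboozledteap  (last char: 'p')
  sorted[12] = ozledteapot$bambo  (last char: 'o')
  sorted[13] = pot$bamboozledtea  (last char: 'a')
  sorted[14] = t$bamboozledteapo  (last char: 'o')
  sorted[15] = teapot$bamboozled  (last char: 'd')
  sorted[16] = zledteapot$bamboo  (last char: 'o')
Last column: tbe$metlzabpoaodo
Original string S is at sorted index 3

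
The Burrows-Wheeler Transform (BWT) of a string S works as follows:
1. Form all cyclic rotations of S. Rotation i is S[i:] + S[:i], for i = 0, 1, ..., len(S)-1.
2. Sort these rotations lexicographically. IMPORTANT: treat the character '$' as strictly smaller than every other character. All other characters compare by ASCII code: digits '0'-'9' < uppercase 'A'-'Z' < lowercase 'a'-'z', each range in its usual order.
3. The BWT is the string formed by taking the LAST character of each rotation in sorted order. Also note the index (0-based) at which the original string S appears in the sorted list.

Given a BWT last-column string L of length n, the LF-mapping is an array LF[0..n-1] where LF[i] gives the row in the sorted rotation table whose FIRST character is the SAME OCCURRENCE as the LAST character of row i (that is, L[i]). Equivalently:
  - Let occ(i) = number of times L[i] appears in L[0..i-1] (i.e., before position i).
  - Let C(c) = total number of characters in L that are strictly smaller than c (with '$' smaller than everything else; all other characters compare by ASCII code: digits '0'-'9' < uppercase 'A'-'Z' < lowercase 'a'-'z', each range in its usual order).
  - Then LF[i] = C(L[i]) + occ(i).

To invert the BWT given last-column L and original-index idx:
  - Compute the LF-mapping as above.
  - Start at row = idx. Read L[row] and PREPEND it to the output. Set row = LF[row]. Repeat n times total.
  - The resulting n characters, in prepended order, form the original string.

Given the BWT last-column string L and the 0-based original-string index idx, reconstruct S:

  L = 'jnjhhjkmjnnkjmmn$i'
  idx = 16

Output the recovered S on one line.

LF mapping: 4 14 5 1 2 6 9 11 7 15 16 10 8 12 13 17 0 3
Walk LF starting at row 16, prepending L[row]:
  step 1: row=16, L[16]='$', prepend. Next row=LF[16]=0
  step 2: row=0, L[0]='j', prepend. Next row=LF[0]=4
  step 3: row=4, L[4]='h', prepend. Next row=LF[4]=2
  step 4: row=2, L[2]='j', prepend. Next row=LF[2]=5
  step 5: row=5, L[5]='j', prepend. Next row=LF[5]=6
  step 6: row=6, L[6]='k', prepend. Next row=LF[6]=9
  step 7: row=9, L[9]='n', prepend. Next row=LF[9]=15
  step 8: row=15, L[15]='n', prepend. Next row=LF[15]=17
  step 9: row=17, L[17]='i', prepend. Next row=LF[17]=3
  step 10: row=3, L[3]='h', prepend. Next row=LF[3]=1
  step 11: row=1, L[1]='n', prepend. Next row=LF[1]=14
  step 12: row=14, L[14]='m', prepend. Next row=LF[14]=13
  step 13: row=13, L[13]='m', prepend. Next row=LF[13]=12
  step 14: row=12, L[12]='j', prepend. Next row=LF[12]=8
  step 15: row=8, L[8]='j', prepend. Next row=LF[8]=7
  step 16: row=7, L[7]='m', prepend. Next row=LF[7]=11
  step 17: row=11, L[11]='k', prepend. Next row=LF[11]=10
  step 18: row=10, L[10]='n', prepend. Next row=LF[10]=16
Reversed output: nkmjjmmnhinnkjjhj$

Answer: nkmjjmmnhinnkjjhj$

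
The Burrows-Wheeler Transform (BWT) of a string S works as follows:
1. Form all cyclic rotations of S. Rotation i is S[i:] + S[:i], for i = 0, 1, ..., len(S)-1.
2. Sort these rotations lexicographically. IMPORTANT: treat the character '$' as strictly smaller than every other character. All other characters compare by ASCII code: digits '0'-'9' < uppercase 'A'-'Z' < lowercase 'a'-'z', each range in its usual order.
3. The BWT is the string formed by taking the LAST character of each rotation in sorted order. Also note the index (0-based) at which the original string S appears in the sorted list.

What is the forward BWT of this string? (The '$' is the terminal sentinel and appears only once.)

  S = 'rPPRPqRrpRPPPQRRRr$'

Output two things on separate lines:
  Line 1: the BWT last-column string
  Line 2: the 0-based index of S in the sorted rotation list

All 19 rotations (rotation i = S[i:]+S[:i]):
  rot[0] = rPPRPqRrpRPPPQRRRr$
  rot[1] = PPRPqRrpRPPPQRRRr$r
  rot[2] = PRPqRrpRPPPQRRRr$rP
  rot[3] = RPqRrpRPPPQRRRr$rPP
  rot[4] = PqRrpRPPPQRRRr$rPPR
  rot[5] = qRrpRPPPQRRRr$rPPRP
  rot[6] = RrpRPPPQRRRr$rPPRPq
  rot[7] = rpRPPPQRRRr$rPPRPqR
  rot[8] = pRPPPQRRRr$rPPRPqRr
  rot[9] = RPPPQRRRr$rPPRPqRrp
  rot[10] = PPPQRRRr$rPPRPqRrpR
  rot[11] = PPQRRRr$rPPRPqRrpRP
  rot[12] = PQRRRr$rPPRPqRrpRPP
  rot[13] = QRRRr$rPPRPqRrpRPPP
  rot[14] = RRRr$rPPRPqRrpRPPPQ
  rot[15] = RRr$rPPRPqRrpRPPPQR
  rot[16] = Rr$rPPRPqRrpRPPPQRR
  rot[17] = r$rPPRPqRrpRPPPQRRR
  rot[18] = $rPPRPqRrpRPPPQRRRr
Sorted (with $ < everything):
  sorted[0] = $rPPRPqRrpRPPPQRRRr  (last char: 'r')
  sorted[1] = PPPQRRRr$rPPRPqRrpR  (last char: 'R')
  sorted[2] = PPQRRRr$rPPRPqRrpRP  (last char: 'P')
  sorted[3] = PPRPqRrpRPPPQRRRr$r  (last char: 'r')
  sorted[4] = PQRRRr$rPPRPqRrpRPP  (last char: 'P')
  sorted[5] = PRPqRrpRPPPQRRRr$rP  (last char: 'P')
  sorted[6] = PqRrpRPPPQRRRr$rPPR  (last char: 'R')
  sorted[7] = QRRRr$rPPRPqRrpRPPP  (last char: 'P')
  sorted[8] = RPPPQRRRr$rPPRPqRrp  (last char: 'p')
  sorted[9] = RPqRrpRPPPQRRRr$rPP  (last char: 'P')
  sorted[10] = RRRr$rPPRPqRrpRPPPQ  (last char: 'Q')
  sorted[11] = RRr$rPPRPqRrpRPPPQR  (last char: 'R')
  sorted[12] = Rr$rPPRPqRrpRPPPQRR  (last char: 'R')
  sorted[13] = RrpRPPPQRRRr$rPPRPq  (last char: 'q')
  sorted[14] = pRPPPQRRRr$rPPRPqRr  (last char: 'r')
  sorted[15] = qRrpRPPPQRRRr$rPPRP  (last char: 'P')
  sorted[16] = r$rPPRPqRrpRPPPQRRR  (last char: 'R')
  sorted[17] = rPPRPqRrpRPPPQRRRr$  (last char: '$')
  sorted[18] = rpRPPPQRRRr$rPPRPqR  (last char: 'R')
Last column: rRPrPPRPpPQRRqrPR$R
Original string S is at sorted index 17

Answer: rRPrPPRPpPQRRqrPR$R
17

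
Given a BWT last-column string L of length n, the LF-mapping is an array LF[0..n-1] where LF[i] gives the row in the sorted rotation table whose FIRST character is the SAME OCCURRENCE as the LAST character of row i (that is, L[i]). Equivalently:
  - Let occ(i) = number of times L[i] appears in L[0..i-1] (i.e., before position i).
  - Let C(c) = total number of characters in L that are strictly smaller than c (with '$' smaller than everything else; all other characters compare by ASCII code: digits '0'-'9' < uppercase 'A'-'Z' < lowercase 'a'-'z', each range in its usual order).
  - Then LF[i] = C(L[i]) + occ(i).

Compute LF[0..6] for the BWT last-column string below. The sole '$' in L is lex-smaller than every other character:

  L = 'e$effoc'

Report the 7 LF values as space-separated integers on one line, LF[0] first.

Char counts: '$':1, 'c':1, 'e':2, 'f':2, 'o':1
C (first-col start): C('$')=0, C('c')=1, C('e')=2, C('f')=4, C('o')=6
L[0]='e': occ=0, LF[0]=C('e')+0=2+0=2
L[1]='$': occ=0, LF[1]=C('$')+0=0+0=0
L[2]='e': occ=1, LF[2]=C('e')+1=2+1=3
L[3]='f': occ=0, LF[3]=C('f')+0=4+0=4
L[4]='f': occ=1, LF[4]=C('f')+1=4+1=5
L[5]='o': occ=0, LF[5]=C('o')+0=6+0=6
L[6]='c': occ=0, LF[6]=C('c')+0=1+0=1

Answer: 2 0 3 4 5 6 1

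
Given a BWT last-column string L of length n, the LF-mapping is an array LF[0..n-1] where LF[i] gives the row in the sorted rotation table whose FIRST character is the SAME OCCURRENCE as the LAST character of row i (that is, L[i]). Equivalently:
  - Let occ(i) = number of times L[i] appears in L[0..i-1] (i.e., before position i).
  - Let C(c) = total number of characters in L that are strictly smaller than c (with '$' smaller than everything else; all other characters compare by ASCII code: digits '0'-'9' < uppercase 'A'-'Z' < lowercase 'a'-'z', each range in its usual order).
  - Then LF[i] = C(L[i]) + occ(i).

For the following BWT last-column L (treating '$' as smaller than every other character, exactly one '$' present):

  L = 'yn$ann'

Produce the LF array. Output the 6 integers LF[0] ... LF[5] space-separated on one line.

Char counts: '$':1, 'a':1, 'n':3, 'y':1
C (first-col start): C('$')=0, C('a')=1, C('n')=2, C('y')=5
L[0]='y': occ=0, LF[0]=C('y')+0=5+0=5
L[1]='n': occ=0, LF[1]=C('n')+0=2+0=2
L[2]='$': occ=0, LF[2]=C('$')+0=0+0=0
L[3]='a': occ=0, LF[3]=C('a')+0=1+0=1
L[4]='n': occ=1, LF[4]=C('n')+1=2+1=3
L[5]='n': occ=2, LF[5]=C('n')+2=2+2=4

Answer: 5 2 0 1 3 4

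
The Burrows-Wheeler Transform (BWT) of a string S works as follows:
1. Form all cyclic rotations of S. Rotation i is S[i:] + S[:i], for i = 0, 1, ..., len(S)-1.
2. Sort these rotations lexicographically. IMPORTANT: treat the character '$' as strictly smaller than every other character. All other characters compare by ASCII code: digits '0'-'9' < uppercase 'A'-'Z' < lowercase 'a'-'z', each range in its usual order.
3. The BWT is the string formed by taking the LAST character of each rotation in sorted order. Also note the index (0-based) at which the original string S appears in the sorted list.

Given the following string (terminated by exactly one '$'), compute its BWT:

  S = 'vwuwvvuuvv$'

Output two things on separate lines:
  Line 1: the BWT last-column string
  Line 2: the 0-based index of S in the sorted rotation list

All 11 rotations (rotation i = S[i:]+S[:i]):
  rot[0] = vwuwvvuuvv$
  rot[1] = wuwvvuuvv$v
  rot[2] = uwvvuuvv$vw
  rot[3] = wvvuuvv$vwu
  rot[4] = vvuuvv$vwuw
  rot[5] = vuuvv$vwuwv
  rot[6] = uuvv$vwuwvv
  rot[7] = uvv$vwuwvvu
  rot[8] = vv$vwuwvvuu
  rot[9] = v$vwuwvvuuv
  rot[10] = $vwuwvvuuvv
Sorted (with $ < everything):
  sorted[0] = $vwuwvvuuvv  (last char: 'v')
  sorted[1] = uuvv$vwuwvv  (last char: 'v')
  sorted[2] = uvv$vwuwvvu  (last char: 'u')
  sorted[3] = uwvvuuvv$vw  (last char: 'w')
  sorted[4] = v$vwuwvvuuv  (last char: 'v')
  sorted[5] = vuuvv$vwuwv  (last char: 'v')
  sorted[6] = vv$vwuwvvuu  (last char: 'u')
  sorted[7] = vvuuvv$vwuw  (last char: 'w')
  sorted[8] = vwuwvvuuvv$  (last char: '$')
  sorted[9] = wuwvvuuvv$v  (last char: 'v')
  sorted[10] = wvvuuvv$vwu  (last char: 'u')
Last column: vvuwvvuw$vu
Original string S is at sorted index 8

Answer: vvuwvvuw$vu
8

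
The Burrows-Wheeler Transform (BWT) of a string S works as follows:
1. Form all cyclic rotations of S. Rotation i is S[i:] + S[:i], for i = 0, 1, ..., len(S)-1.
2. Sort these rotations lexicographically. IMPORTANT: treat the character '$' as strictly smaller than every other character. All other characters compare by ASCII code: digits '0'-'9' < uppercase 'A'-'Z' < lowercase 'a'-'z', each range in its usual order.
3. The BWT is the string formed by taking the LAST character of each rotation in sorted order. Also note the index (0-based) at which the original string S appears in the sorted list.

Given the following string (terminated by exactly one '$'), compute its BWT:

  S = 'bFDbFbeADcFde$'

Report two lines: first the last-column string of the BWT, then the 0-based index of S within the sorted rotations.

Answer: eeFAbbc$DFDFdb
7

Derivation:
All 14 rotations (rotation i = S[i:]+S[:i]):
  rot[0] = bFDbFbeADcFde$
  rot[1] = FDbFbeADcFde$b
  rot[2] = DbFbeADcFde$bF
  rot[3] = bFbeADcFde$bFD
  rot[4] = FbeADcFde$bFDb
  rot[5] = beADcFde$bFDbF
  rot[6] = eADcFde$bFDbFb
  rot[7] = ADcFde$bFDbFbe
  rot[8] = DcFde$bFDbFbeA
  rot[9] = cFde$bFDbFbeAD
  rot[10] = Fde$bFDbFbeADc
  rot[11] = de$bFDbFbeADcF
  rot[12] = e$bFDbFbeADcFd
  rot[13] = $bFDbFbeADcFde
Sorted (with $ < everything):
  sorted[0] = $bFDbFbeADcFde  (last char: 'e')
  sorted[1] = ADcFde$bFDbFbe  (last char: 'e')
  sorted[2] = DbFbeADcFde$bF  (last char: 'F')
  sorted[3] = DcFde$bFDbFbeA  (last char: 'A')
  sorted[4] = FDbFbeADcFde$b  (last char: 'b')
  sorted[5] = FbeADcFde$bFDb  (last char: 'b')
  sorted[6] = Fde$bFDbFbeADc  (last char: 'c')
  sorted[7] = bFDbFbeADcFde$  (last char: '$')
  sorted[8] = bFbeADcFde$bFD  (last char: 'D')
  sorted[9] = beADcFde$bFDbF  (last char: 'F')
  sorted[10] = cFde$bFDbFbeAD  (last char: 'D')
  sorted[11] = de$bFDbFbeADcF  (last char: 'F')
  sorted[12] = e$bFDbFbeADcFd  (last char: 'd')
  sorted[13] = eADcFde$bFDbFb  (last char: 'b')
Last column: eeFAbbc$DFDFdb
Original string S is at sorted index 7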